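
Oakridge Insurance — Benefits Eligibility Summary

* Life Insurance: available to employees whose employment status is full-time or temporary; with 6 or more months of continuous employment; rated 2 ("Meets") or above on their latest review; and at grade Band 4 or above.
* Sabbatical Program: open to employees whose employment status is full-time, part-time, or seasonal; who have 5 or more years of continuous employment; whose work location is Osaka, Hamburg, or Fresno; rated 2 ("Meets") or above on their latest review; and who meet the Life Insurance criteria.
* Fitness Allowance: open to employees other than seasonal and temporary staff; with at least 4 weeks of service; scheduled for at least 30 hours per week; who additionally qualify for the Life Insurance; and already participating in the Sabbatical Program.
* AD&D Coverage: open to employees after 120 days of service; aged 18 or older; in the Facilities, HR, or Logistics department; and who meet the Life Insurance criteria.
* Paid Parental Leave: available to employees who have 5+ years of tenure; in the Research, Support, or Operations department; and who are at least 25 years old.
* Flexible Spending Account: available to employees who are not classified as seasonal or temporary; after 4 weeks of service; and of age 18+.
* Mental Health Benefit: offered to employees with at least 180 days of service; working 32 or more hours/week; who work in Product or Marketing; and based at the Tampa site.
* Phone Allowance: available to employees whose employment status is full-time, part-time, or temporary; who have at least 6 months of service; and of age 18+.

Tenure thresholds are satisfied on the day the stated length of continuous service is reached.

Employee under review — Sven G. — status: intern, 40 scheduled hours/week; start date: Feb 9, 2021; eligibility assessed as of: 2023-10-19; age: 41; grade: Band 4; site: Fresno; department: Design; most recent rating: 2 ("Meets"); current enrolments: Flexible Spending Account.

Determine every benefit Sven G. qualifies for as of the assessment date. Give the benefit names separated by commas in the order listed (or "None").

Flexible Spending Account

Service from Feb 9, 2021 to 2023-10-19: 982 days.
Life Insurance — status intern ✗ (requires full-time or temporary) → not eligible.
Sabbatical Program — status intern ✗ (requires full-time, part-time, or seasonal) → not eligible.
Fitness Allowance — status intern ✓ (not excluded); service 982 days ≥ 4 weeks (≈28 days) ✓; 40 hrs/wk ≥ 30 ✓; not eligible for Life Insurance ✗ → not eligible.
AD&D Coverage — service 982 days ≥ 120 days ✓; age 41 ≥ 18 ✓; dept Design ✗ → not eligible.
Paid Parental Leave — service 982 days < 5 years (≈1825 days) ✗ → not eligible.
Flexible Spending Account — status intern ✓ (not excluded); service 982 days ≥ 4 weeks (≈28 days) ✓; age 41 ≥ 18 ✓ → eligible.
Mental Health Benefit — service 982 days ≥ 180 days ✓; 40 hrs/wk ≥ 32 ✓; dept Design ✗ → not eligible.
Phone Allowance — status intern ✗ (requires full-time, part-time, or temporary) → not eligible.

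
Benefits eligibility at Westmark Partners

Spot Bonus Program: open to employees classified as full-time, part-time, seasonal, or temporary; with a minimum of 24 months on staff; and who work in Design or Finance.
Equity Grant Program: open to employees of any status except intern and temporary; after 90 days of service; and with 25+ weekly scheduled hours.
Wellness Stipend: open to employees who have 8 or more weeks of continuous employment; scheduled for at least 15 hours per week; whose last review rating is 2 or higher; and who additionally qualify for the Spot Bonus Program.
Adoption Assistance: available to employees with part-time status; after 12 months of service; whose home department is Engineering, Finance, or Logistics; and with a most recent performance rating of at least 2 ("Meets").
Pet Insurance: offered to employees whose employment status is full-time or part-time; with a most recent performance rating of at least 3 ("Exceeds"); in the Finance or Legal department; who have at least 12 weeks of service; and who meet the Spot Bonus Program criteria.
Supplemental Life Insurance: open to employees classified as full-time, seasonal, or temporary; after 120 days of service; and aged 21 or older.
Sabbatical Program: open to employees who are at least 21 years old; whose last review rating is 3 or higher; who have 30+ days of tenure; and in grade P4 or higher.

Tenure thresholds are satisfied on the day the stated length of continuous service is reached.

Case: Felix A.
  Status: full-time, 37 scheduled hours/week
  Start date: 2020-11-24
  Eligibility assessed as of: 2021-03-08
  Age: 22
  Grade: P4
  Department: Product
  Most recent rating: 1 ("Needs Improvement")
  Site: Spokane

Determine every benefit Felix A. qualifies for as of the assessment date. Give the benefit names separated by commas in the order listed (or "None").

Equity Grant Program

Service from 2020-11-24 to 2021-03-08: 104 days.
Spot Bonus Program — status full-time ✓; service 104 days < 24 months (≈720 days) ✗ → not eligible.
Equity Grant Program — status full-time ✓ (not excluded); service 104 days ≥ 90 days ✓; 37 hrs/wk ≥ 25 ✓ → eligible.
Wellness Stipend — service 104 days ≥ 8 weeks (≈56 days) ✓; 37 hrs/wk ≥ 15 ✓; rating 1 < 2 ✗ → not eligible.
Adoption Assistance — status full-time ✗ (requires part-time) → not eligible.
Pet Insurance — status full-time ✓; rating 1 < 3 ✗ → not eligible.
Supplemental Life Insurance — status full-time ✓; service 104 days < 120 days ✗ → not eligible.
Sabbatical Program — age 22 ≥ 21 ✓; rating 1 < 3 ✗ → not eligible.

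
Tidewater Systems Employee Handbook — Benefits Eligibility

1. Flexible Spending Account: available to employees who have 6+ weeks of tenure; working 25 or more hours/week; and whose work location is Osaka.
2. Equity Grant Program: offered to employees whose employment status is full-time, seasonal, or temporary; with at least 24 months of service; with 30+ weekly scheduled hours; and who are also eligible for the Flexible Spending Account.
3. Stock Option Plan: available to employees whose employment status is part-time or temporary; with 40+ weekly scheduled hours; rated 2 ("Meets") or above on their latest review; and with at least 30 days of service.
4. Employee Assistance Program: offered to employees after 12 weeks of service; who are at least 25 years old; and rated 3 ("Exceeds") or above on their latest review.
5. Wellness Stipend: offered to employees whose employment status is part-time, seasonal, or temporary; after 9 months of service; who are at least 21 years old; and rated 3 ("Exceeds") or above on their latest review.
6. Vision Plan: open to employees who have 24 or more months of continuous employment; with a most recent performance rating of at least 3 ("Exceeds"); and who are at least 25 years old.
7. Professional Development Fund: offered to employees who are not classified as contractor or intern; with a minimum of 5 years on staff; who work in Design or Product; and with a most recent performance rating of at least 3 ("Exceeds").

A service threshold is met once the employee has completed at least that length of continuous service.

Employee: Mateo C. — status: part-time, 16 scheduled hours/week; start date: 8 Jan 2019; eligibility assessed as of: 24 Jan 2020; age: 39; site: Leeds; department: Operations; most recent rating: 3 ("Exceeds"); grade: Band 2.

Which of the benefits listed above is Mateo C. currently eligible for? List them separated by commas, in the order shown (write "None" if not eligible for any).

Employee Assistance Program, Wellness Stipend

Service from 8 Jan 2019 to 24 Jan 2020: 381 days.
Flexible Spending Account — service 381 days ≥ 6 weeks (≈42 days) ✓; 16 hrs/wk < 25 ✗ → not eligible.
Equity Grant Program — status part-time ✗ (requires full-time, seasonal, or temporary) → not eligible.
Stock Option Plan — status part-time ✓; 16 hrs/wk < 40 ✗ → not eligible.
Employee Assistance Program — service 381 days ≥ 12 weeks (≈84 days) ✓; age 39 ≥ 25 ✓; rating 3 ≥ 3 ✓ → eligible.
Wellness Stipend — status part-time ✓; service 381 days ≥ 9 months (≈270 days) ✓; age 39 ≥ 21 ✓; rating 3 ≥ 3 ✓ → eligible.
Vision Plan — service 381 days < 24 months (≈720 days) ✗ → not eligible.
Professional Development Fund — status part-time ✓ (not excluded); service 381 days < 5 years (≈1825 days) ✗ → not eligible.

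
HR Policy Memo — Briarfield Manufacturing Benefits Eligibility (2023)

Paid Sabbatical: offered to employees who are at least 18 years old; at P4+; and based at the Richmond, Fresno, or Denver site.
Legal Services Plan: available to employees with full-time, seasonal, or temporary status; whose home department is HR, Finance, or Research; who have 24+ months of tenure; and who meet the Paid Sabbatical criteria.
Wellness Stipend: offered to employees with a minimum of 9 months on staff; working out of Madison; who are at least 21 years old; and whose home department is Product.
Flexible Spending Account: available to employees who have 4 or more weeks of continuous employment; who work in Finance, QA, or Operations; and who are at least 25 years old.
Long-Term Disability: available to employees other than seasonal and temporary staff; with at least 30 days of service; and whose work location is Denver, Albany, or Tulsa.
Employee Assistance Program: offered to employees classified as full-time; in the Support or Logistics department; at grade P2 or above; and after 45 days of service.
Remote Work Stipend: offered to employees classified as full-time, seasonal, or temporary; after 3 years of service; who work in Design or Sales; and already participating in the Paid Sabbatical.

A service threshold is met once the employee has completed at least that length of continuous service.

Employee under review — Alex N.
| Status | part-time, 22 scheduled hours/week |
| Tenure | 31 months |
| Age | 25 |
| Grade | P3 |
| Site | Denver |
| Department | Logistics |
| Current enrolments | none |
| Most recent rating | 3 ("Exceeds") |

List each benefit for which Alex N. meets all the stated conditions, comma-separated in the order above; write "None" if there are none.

Long-Term Disability

Paid Sabbatical — age 25 ≥ 18 ✓; grade P3 < P4 ✗ → not eligible.
Legal Services Plan — status part-time ✗ (requires full-time, seasonal, or temporary) → not eligible.
Wellness Stipend — service 31 months ≥ 9 months ✓; site Denver ✗ (not Madison) → not eligible.
Flexible Spending Account — service 31 months ≥ 4 weeks (≈28 days) ✓; dept Logistics ✗ → not eligible.
Long-Term Disability — status part-time ✓ (not excluded); service 31 months ≥ 30 days ✓; site Denver ✓ → eligible.
Employee Assistance Program — status part-time ✗ (requires full-time) → not eligible.
Remote Work Stipend — status part-time ✗ (requires full-time, seasonal, or temporary) → not eligible.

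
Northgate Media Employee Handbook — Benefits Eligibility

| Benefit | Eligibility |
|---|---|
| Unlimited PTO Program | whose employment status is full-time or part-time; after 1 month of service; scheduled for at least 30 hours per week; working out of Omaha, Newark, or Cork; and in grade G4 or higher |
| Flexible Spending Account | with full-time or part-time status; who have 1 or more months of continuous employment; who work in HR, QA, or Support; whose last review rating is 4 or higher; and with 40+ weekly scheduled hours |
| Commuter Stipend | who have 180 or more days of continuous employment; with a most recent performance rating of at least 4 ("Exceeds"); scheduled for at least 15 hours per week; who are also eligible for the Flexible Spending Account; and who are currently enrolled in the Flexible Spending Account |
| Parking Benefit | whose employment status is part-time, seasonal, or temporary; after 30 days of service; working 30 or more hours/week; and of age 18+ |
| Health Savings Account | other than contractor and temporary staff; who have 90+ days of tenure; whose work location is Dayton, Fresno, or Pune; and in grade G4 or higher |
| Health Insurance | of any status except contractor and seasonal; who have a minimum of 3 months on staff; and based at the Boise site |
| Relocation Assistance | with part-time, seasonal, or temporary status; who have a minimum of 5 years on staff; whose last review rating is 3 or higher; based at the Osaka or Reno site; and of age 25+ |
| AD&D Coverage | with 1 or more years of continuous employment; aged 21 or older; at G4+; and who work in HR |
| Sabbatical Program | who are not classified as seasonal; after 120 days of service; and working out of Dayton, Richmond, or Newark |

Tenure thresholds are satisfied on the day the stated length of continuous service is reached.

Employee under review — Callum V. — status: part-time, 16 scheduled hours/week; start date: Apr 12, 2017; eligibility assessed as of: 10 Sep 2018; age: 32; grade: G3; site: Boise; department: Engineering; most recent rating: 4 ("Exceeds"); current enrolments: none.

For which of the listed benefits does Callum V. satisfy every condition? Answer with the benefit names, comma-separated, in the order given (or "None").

Service from Apr 12, 2017 to 10 Sep 2018: 516 days.
Unlimited PTO Program — status part-time ✓; service 516 days ≥ 1 month (≈30 days) ✓; 16 hrs/wk < 30 ✗ → not eligible.
Flexible Spending Account — status part-time ✓; service 516 days ≥ 1 month (≈30 days) ✓; dept Engineering ✗ → not eligible.
Commuter Stipend — service 516 days ≥ 180 days ✓; rating 4 ≥ 4 ✓; 16 hrs/wk ≥ 15 ✓; not eligible for Flexible Spending Account ✗ → not eligible.
Parking Benefit — status part-time ✓; service 516 days ≥ 30 days ✓; 16 hrs/wk < 30 ✗ → not eligible.
Health Savings Account — status part-time ✓ (not excluded); service 516 days ≥ 90 days ✓; site Boise ✗ (not Dayton, Fresno, or Pune) → not eligible.
Health Insurance — status part-time ✓ (not excluded); service 516 days ≥ 3 months (≈90 days) ✓; site Boise ✓ → eligible.
Relocation Assistance — status part-time ✓; service 516 days < 5 years (≈1825 days) ✗ → not eligible.
AD&D Coverage — service 516 days ≥ 1 year (≈365 days) ✓; age 32 ≥ 21 ✓; grade G3 < G4 ✗ → not eligible.
Sabbatical Program — status part-time ✓ (not excluded); service 516 days ≥ 120 days ✓; site Boise ✗ (not Dayton, Richmond, or Newark) → not eligible.

Health Insurance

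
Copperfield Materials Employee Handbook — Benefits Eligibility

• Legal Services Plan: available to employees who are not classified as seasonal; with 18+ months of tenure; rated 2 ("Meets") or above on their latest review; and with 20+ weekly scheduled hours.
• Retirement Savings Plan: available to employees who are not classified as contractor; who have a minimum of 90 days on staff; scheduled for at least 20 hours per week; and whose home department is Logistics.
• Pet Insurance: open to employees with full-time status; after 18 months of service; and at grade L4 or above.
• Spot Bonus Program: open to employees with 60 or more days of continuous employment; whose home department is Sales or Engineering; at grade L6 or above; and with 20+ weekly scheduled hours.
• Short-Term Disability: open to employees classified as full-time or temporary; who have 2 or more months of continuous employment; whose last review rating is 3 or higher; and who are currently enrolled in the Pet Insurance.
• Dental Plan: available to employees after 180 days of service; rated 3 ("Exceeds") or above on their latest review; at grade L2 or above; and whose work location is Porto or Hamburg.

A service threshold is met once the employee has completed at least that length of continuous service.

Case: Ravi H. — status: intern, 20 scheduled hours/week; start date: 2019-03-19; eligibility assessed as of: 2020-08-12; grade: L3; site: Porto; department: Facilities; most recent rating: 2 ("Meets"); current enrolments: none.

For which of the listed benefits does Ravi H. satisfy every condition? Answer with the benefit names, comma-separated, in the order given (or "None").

Service from 2019-03-19 to 2020-08-12: 512 days.
Legal Services Plan — status intern ✓ (not excluded); service 512 days < 18 months (≈540 days) ✗ → not eligible.
Retirement Savings Plan — status intern ✓ (not excluded); service 512 days ≥ 90 days ✓; 20 hrs/wk ≥ 20 ✓; dept Facilities ✗ → not eligible.
Pet Insurance — status intern ✗ (requires full-time) → not eligible.
Spot Bonus Program — service 512 days ≥ 60 days ✓; dept Facilities ✗ → not eligible.
Short-Term Disability — status intern ✗ (requires full-time or temporary) → not eligible.
Dental Plan — service 512 days ≥ 180 days ✓; rating 2 < 3 ✗ → not eligible.

None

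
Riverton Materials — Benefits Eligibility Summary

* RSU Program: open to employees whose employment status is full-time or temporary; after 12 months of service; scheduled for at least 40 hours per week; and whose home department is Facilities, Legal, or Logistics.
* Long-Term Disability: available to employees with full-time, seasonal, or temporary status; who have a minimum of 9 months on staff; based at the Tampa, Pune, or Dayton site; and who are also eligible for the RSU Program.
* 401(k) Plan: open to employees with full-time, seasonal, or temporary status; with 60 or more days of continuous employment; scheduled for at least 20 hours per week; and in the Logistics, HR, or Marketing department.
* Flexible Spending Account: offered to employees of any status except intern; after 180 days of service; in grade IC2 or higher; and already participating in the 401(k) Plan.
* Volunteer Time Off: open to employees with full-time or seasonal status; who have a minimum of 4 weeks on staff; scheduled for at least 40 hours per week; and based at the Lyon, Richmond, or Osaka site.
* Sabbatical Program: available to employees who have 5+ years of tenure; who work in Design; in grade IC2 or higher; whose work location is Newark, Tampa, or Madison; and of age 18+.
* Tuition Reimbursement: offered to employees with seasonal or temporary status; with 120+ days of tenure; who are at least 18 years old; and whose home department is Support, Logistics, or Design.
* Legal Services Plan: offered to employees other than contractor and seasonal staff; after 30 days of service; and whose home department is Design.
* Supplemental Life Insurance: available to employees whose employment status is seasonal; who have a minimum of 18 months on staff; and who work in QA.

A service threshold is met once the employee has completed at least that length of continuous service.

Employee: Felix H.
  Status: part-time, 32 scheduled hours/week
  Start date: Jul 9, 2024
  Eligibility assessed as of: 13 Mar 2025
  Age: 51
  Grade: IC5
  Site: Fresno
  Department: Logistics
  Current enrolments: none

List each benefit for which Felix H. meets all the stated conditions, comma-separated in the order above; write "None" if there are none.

Service from Jul 9, 2024 to 13 Mar 2025: 247 days.
RSU Program — status part-time ✗ (requires full-time or temporary) → not eligible.
Long-Term Disability — status part-time ✗ (requires full-time, seasonal, or temporary) → not eligible.
401(k) Plan — status part-time ✗ (requires full-time, seasonal, or temporary) → not eligible.
Flexible Spending Account — status part-time ✓ (not excluded); service 247 days ≥ 180 days ✓; grade IC5 ≥ IC2 ✓; not enrolled in 401(k) Plan ✗ → not eligible.
Volunteer Time Off — status part-time ✗ (requires full-time or seasonal) → not eligible.
Sabbatical Program — service 247 days < 5 years (≈1825 days) ✗ → not eligible.
Tuition Reimbursement — status part-time ✗ (requires seasonal or temporary) → not eligible.
Legal Services Plan — status part-time ✓ (not excluded); service 247 days ≥ 30 days ✓; dept Logistics ✗ → not eligible.
Supplemental Life Insurance — status part-time ✗ (requires seasonal) → not eligible.

None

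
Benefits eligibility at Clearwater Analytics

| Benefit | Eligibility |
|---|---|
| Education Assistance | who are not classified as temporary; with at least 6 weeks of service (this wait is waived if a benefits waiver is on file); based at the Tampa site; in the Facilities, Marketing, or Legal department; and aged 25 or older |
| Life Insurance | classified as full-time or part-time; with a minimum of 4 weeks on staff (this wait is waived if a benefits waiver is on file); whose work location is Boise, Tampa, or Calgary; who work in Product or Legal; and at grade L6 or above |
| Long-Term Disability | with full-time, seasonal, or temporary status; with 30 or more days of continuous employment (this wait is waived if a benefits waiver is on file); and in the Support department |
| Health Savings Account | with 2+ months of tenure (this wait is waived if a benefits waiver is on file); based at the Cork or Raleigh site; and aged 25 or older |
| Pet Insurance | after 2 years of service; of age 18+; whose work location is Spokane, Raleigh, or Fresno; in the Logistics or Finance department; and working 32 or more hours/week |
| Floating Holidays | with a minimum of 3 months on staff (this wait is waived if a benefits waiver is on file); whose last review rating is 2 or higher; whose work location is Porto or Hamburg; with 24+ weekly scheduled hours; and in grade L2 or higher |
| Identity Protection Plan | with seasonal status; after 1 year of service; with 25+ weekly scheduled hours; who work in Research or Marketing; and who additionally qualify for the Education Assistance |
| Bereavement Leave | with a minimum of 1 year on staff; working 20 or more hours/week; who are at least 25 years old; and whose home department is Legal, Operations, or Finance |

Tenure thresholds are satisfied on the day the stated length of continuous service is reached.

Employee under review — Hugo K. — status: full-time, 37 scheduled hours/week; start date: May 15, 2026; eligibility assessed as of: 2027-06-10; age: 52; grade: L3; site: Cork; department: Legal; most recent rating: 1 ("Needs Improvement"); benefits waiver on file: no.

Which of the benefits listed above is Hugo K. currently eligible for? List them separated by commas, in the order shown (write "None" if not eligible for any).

Health Savings Account, Bereavement Leave

Service from May 15, 2026 to 2027-06-10: 391 days.
Education Assistance — status full-time ✓ (not excluded); no waiver, service 391 days ≥ 6 weeks (≈42 days) ✓; site Cork ✗ (not Tampa) → not eligible.
Life Insurance — status full-time ✓; no waiver, service 391 days ≥ 4 weeks (≈28 days) ✓; site Cork ✗ (not Boise, Tampa, or Calgary) → not eligible.
Long-Term Disability — status full-time ✓; no waiver, service 391 days ≥ 30 days ✓; dept Legal ✗ → not eligible.
Health Savings Account — no waiver, service 391 days ≥ 2 months (≈60 days) ✓; site Cork ✓; age 52 ≥ 25 ✓ → eligible.
Pet Insurance — service 391 days < 2 years (≈730 days) ✗ → not eligible.
Floating Holidays — no waiver, service 391 days ≥ 3 months (≈90 days) ✓; rating 1 < 2 ✗ → not eligible.
Identity Protection Plan — status full-time ✗ (requires seasonal) → not eligible.
Bereavement Leave — service 391 days ≥ 1 year (≈365 days) ✓; 37 hrs/wk ≥ 20 ✓; age 52 ≥ 25 ✓; dept Legal ✓ → eligible.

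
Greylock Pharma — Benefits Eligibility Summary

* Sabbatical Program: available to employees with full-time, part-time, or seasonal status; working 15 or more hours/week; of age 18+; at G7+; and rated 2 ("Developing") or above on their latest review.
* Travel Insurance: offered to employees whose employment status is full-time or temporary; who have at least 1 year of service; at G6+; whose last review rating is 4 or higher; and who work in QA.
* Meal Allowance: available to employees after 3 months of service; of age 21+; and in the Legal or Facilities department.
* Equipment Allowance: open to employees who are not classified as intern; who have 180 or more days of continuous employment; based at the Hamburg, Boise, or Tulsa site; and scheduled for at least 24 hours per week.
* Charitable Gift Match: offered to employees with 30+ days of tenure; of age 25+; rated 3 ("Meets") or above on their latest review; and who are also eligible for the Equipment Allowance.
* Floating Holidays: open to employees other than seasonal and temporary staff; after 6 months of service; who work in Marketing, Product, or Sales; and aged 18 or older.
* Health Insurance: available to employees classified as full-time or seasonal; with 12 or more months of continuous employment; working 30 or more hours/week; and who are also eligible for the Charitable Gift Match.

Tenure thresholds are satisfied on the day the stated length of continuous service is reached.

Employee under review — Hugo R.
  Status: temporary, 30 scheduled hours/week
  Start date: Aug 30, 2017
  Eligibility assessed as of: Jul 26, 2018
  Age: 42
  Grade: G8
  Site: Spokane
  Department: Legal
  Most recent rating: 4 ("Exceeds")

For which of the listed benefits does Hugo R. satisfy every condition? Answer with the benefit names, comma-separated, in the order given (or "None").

Meal Allowance

Service from Aug 30, 2017 to Jul 26, 2018: 330 days.
Sabbatical Program — status temporary ✗ (requires full-time, part-time, or seasonal) → not eligible.
Travel Insurance — status temporary ✓; service 330 days < 1 year (≈365 days) ✗ → not eligible.
Meal Allowance — service 330 days ≥ 3 months (≈90 days) ✓; age 42 ≥ 21 ✓; dept Legal ✓ → eligible.
Equipment Allowance — status temporary ✓ (not excluded); service 330 days ≥ 180 days ✓; site Spokane ✗ (not Hamburg, Boise, or Tulsa) → not eligible.
Charitable Gift Match — service 330 days ≥ 30 days ✓; age 42 ≥ 25 ✓; rating 4 ≥ 3 ✓; not eligible for Equipment Allowance ✗ → not eligible.
Floating Holidays — status temporary ✗ (excluded) → not eligible.
Health Insurance — status temporary ✗ (requires full-time or seasonal) → not eligible.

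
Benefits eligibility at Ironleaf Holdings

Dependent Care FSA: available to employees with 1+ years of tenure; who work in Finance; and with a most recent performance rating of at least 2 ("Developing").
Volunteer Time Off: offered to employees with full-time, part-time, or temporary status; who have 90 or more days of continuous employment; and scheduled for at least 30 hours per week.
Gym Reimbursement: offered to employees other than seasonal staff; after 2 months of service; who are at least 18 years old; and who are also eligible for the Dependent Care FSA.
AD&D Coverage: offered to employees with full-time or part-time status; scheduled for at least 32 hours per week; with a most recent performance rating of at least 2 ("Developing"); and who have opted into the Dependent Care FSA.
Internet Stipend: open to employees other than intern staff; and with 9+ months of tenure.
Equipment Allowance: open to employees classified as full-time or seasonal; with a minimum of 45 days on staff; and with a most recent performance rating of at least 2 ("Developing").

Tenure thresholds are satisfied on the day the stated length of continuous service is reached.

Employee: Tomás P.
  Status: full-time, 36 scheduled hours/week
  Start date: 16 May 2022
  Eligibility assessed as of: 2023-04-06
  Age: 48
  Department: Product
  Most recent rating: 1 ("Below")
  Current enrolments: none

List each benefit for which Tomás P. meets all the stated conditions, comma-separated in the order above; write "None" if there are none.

Volunteer Time Off, Internet Stipend

Service from 16 May 2022 to 2023-04-06: 325 days.
Dependent Care FSA — service 325 days < 1 year (≈365 days) ✗ → not eligible.
Volunteer Time Off — status full-time ✓; service 325 days ≥ 90 days ✓; 36 hrs/wk ≥ 30 ✓ → eligible.
Gym Reimbursement — status full-time ✓ (not excluded); service 325 days ≥ 2 months (≈60 days) ✓; age 48 ≥ 18 ✓; not eligible for Dependent Care FSA ✗ → not eligible.
AD&D Coverage — status full-time ✓; 36 hrs/wk ≥ 32 ✓; rating 1 < 2 ✗ → not eligible.
Internet Stipend — status full-time ✓ (not excluded); service 325 days ≥ 9 months (≈270 days) ✓ → eligible.
Equipment Allowance — status full-time ✓; service 325 days ≥ 45 days ✓; rating 1 < 2 ✗ → not eligible.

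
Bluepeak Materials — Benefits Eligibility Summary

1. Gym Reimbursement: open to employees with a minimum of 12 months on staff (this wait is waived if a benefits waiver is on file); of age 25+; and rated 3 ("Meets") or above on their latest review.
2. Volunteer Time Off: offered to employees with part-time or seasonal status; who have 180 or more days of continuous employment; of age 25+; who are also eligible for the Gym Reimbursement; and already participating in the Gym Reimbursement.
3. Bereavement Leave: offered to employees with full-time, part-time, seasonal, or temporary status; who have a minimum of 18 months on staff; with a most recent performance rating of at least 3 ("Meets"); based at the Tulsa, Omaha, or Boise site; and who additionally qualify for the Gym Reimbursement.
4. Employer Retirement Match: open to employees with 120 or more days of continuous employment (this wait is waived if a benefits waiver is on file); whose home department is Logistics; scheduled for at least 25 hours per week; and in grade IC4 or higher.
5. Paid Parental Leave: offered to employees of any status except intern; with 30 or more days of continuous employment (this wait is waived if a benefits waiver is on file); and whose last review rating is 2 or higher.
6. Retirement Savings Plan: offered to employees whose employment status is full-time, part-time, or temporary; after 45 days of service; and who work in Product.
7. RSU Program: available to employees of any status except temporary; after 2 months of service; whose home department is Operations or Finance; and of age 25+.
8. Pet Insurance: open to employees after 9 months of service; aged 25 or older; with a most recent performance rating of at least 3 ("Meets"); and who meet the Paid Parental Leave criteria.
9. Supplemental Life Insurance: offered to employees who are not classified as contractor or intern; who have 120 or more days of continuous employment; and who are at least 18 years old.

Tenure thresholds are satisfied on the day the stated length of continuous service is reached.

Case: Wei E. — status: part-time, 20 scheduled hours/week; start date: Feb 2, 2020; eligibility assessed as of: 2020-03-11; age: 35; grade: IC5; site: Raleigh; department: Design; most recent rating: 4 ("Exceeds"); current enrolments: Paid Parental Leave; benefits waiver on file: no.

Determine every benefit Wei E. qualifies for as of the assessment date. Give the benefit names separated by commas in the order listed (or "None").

Service from Feb 2, 2020 to 2020-03-11: 38 days.
Gym Reimbursement — no waiver, service 38 days < 12 months (≈360 days) ✗ → not eligible.
Volunteer Time Off — status part-time ✓; service 38 days < 180 days ✗ → not eligible.
Bereavement Leave — status part-time ✓; service 38 days < 18 months (≈540 days) ✗ → not eligible.
Employer Retirement Match — no waiver, service 38 days < 120 days ✗ → not eligible.
Paid Parental Leave — status part-time ✓ (not excluded); no waiver, service 38 days ≥ 30 days ✓; rating 4 ≥ 2 ✓ → eligible.
Retirement Savings Plan — status part-time ✓; service 38 days < 45 days ✗ → not eligible.
RSU Program — status part-time ✓ (not excluded); service 38 days < 2 months (≈60 days) ✗ → not eligible.
Pet Insurance — service 38 days < 9 months (≈270 days) ✗ → not eligible.
Supplemental Life Insurance — status part-time ✓ (not excluded); service 38 days < 120 days ✗ → not eligible.

Paid Parental Leave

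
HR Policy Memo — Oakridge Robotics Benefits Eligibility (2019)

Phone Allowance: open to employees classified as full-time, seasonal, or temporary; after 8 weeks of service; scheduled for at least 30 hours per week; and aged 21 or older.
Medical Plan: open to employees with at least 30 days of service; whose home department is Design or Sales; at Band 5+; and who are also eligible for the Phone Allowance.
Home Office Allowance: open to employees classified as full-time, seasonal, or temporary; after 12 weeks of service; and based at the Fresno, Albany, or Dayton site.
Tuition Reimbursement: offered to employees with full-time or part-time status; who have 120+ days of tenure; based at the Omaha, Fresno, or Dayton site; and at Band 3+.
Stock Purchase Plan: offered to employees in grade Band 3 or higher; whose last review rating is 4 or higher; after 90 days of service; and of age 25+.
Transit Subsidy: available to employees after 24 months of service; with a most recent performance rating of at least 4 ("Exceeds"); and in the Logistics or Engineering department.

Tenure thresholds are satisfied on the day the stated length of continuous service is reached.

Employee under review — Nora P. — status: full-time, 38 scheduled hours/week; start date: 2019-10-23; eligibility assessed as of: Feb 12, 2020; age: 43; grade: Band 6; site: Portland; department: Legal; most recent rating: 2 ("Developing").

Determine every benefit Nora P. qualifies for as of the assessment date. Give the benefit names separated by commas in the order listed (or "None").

Service from 2019-10-23 to Feb 12, 2020: 112 days.
Phone Allowance — status full-time ✓; service 112 days ≥ 8 weeks (≈56 days) ✓; 38 hrs/wk ≥ 30 ✓; age 43 ≥ 21 ✓ → eligible.
Medical Plan — service 112 days ≥ 30 days ✓; dept Legal ✗ → not eligible.
Home Office Allowance — status full-time ✓; service 112 days ≥ 12 weeks (≈84 days) ✓; site Portland ✗ (not Fresno, Albany, or Dayton) → not eligible.
Tuition Reimbursement — status full-time ✓; service 112 days < 120 days ✗ → not eligible.
Stock Purchase Plan — grade Band 6 ≥ Band 3 ✓; rating 2 < 4 ✗ → not eligible.
Transit Subsidy — service 112 days < 24 months (≈720 days) ✗ → not eligible.

Phone Allowance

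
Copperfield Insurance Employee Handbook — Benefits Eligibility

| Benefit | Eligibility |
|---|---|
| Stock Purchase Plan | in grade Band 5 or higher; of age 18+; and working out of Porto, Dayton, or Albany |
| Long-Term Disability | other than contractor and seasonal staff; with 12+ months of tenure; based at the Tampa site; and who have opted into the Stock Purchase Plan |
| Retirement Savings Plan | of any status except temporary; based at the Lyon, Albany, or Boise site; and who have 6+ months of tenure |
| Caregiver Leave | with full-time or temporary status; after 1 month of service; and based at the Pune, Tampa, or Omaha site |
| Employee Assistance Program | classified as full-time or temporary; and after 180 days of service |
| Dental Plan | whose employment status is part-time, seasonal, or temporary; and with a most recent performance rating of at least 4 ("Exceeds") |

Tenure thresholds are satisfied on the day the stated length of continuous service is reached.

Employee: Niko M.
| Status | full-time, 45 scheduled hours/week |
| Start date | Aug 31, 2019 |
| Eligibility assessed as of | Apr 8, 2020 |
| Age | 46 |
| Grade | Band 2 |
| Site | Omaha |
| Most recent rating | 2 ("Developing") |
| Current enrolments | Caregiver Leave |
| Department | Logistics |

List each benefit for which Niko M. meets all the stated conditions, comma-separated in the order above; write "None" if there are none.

Caregiver Leave, Employee Assistance Program

Service from Aug 31, 2019 to Apr 8, 2020: 221 days.
Stock Purchase Plan — grade Band 2 < Band 5 ✗ → not eligible.
Long-Term Disability — status full-time ✓ (not excluded); service 221 days < 12 months (≈360 days) ✗ → not eligible.
Retirement Savings Plan — status full-time ✓ (not excluded); site Omaha ✗ (not Lyon, Albany, or Boise) → not eligible.
Caregiver Leave — status full-time ✓; service 221 days ≥ 1 month (≈30 days) ✓; site Omaha ✓ → eligible.
Employee Assistance Program — status full-time ✓; service 221 days ≥ 180 days ✓ → eligible.
Dental Plan — status full-time ✗ (requires part-time, seasonal, or temporary) → not eligible.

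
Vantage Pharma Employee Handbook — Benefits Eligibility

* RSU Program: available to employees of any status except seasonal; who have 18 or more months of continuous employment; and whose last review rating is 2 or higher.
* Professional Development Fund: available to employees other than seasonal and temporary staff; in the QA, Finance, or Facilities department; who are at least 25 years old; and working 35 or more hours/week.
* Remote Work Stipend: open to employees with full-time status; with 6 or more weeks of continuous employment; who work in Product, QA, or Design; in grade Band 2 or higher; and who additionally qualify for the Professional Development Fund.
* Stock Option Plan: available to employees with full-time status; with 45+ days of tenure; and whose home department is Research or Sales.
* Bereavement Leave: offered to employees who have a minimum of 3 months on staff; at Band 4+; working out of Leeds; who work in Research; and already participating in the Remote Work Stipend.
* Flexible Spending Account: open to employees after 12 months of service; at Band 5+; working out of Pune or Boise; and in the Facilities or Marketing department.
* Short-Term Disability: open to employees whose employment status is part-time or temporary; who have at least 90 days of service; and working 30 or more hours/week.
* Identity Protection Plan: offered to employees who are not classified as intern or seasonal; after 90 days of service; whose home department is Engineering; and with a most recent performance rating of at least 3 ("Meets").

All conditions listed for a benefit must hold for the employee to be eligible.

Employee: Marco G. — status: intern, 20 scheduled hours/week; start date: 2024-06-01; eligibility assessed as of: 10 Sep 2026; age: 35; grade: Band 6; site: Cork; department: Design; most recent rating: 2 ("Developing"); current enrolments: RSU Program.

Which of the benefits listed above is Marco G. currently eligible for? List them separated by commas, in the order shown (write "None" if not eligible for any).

Service from 2024-06-01 to 10 Sep 2026: 831 days.
RSU Program — status intern ✓ (not excluded); service 831 days ≥ 18 months (≈540 days) ✓; rating 2 ≥ 2 ✓ → eligible.
Professional Development Fund — status intern ✓ (not excluded); dept Design ✗ → not eligible.
Remote Work Stipend — status intern ✗ (requires full-time) → not eligible.
Stock Option Plan — status intern ✗ (requires full-time) → not eligible.
Bereavement Leave — service 831 days ≥ 3 months (≈90 days) ✓; grade Band 6 ≥ Band 4 ✓; site Cork ✗ (not Leeds) → not eligible.
Flexible Spending Account — service 831 days ≥ 12 months (≈360 days) ✓; grade Band 6 ≥ Band 5 ✓; site Cork ✗ (not Pune or Boise) → not eligible.
Short-Term Disability — status intern ✗ (requires part-time or temporary) → not eligible.
Identity Protection Plan — status intern ✗ (excluded) → not eligible.

RSU Program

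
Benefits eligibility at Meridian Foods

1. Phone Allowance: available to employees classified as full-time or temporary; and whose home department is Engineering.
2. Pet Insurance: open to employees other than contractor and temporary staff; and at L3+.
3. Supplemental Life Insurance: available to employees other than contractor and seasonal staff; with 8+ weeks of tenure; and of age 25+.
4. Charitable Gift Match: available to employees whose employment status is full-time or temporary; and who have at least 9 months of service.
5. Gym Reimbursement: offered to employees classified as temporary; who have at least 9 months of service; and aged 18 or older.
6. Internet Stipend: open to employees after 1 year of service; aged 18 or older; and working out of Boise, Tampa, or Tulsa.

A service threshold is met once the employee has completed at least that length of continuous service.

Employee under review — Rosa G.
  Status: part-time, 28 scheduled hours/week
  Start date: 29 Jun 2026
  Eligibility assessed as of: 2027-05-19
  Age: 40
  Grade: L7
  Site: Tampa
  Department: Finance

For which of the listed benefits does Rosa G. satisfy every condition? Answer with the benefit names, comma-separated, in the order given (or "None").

Service from 29 Jun 2026 to 2027-05-19: 324 days.
Phone Allowance — status part-time ✗ (requires full-time or temporary) → not eligible.
Pet Insurance — status part-time ✓ (not excluded); grade L7 ≥ L3 ✓ → eligible.
Supplemental Life Insurance — status part-time ✓ (not excluded); service 324 days ≥ 8 weeks (≈56 days) ✓; age 40 ≥ 25 ✓ → eligible.
Charitable Gift Match — status part-time ✗ (requires full-time or temporary) → not eligible.
Gym Reimbursement — status part-time ✗ (requires temporary) → not eligible.
Internet Stipend — service 324 days < 1 year (≈365 days) ✗ → not eligible.

Pet Insurance, Supplemental Life Insurance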